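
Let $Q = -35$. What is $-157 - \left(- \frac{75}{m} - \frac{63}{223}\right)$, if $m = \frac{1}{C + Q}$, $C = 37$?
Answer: $- \frac{1498}{223} \approx -6.7175$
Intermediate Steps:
$m = \frac{1}{2}$ ($m = \frac{1}{37 - 35} = \frac{1}{2} \approx 0.5$)
$-157 - \left(- \frac{75}{m} - \frac{63}{223}\right) = -157 - \left(- 75 \frac{1}{\frac{1}{2}} - \frac{63}{223}\right) = -157 - \left(\left(-75\right) 2 - \frac{63}{223}\right) = -157 - \left(-150 - \frac{63}{223}\right) = -157 - - \frac{33513}{223} = -157 + \frac{33513}{223} = - \frac{1498}{223}$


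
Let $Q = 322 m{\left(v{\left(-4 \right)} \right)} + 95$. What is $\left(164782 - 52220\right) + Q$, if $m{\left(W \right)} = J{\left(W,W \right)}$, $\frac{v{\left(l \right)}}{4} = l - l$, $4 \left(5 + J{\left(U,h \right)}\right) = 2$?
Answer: $111208$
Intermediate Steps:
$J{\left(U,h \right)} = - \frac{9}{2}$ ($J{\left(U,h \right)} = -5 + \frac{1}{4} \cdot 2 = -5 + \frac{1}{2} = - \frac{9}{2}$)
$v{\left(l \right)} = 0$ ($v{\left(l \right)} = 4 \left(l - l\right) = 4 \cdot 0 = 0$)
$m{\left(W \right)} = - \frac{9}{2}$
$Q = -1354$ ($Q = 322 \left(- \frac{9}{2}\right) + 95 = -1449 + 95 = -1354$)
$\left(164782 - 52220\right) + Q = \left(164782 - 52220\right) - 1354 = 112562 - 1354 = 111208$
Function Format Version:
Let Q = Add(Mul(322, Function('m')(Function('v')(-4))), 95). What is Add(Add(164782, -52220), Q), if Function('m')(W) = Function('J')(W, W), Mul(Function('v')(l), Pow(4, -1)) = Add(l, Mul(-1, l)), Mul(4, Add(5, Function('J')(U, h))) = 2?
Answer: 111208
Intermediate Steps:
Function('J')(U, h) = Rational(-9, 2) (Function('J')(U, h) = Add(-5, Mul(Rational(1, 4), 2)) = Add(-5, Rational(1, 2)) = Rational(-9, 2))
Function('v')(l) = 0 (Function('v')(l) = Mul(4, Add(l, Mul(-1, l))) = Mul(4, 0) = 0)
Function('m')(W) = Rational(-9, 2)
Q = -1354 (Q = Add(Mul(322, Rational(-9, 2)), 95) = Add(-1449, 95) = -1354)
Add(Add(164782, -52220), Q) = Add(Add(164782, -52220), -1354) = Add(112562, -1354) = 111208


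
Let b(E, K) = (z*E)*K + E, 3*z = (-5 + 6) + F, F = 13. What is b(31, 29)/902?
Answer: 12679/2706 ≈ 4.6855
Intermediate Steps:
z = 14/3 (z = ((-5 + 6) + 13)/3 = (1 + 13)/3 = (1/3)*14 = 14/3 ≈ 4.6667)
b(E, K) = E + 14*E*K/3 (b(E, K) = (14*E/3)*K + E = 14*E*K/3 + E = E + 14*E*K/3)
b(31, 29)/902 = ((1/3)*31*(3 + 14*29))/902 = ((1/3)*31*(3 + 406))*(1/902) = ((1/3)*31*409)*(1/902) = (12679/3)*(1/902) = 12679/2706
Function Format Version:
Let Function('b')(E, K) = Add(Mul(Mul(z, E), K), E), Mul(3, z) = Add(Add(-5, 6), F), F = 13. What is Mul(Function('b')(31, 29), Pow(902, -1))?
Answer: Rational(12679, 2706) ≈ 4.6855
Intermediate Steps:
z = Rational(14, 3) (z = Mul(Rational(1, 3), Add(Add(-5, 6), 13)) = Mul(Rational(1, 3), Add(1, 13)) = Mul(Rational(1, 3), 14) = Rational(14, 3) ≈ 4.6667)
Function('b')(E, K) = Add(E, Mul(Rational(14, 3), E, K)) (Function('b')(E, K) = Add(Mul(Mul(Rational(14, 3), E), K), E) = Add(Mul(Rational(14, 3), E, K), E) = Add(E, Mul(Rational(14, 3), E, K)))
Mul(Function('b')(31, 29), Pow(902, -1)) = Mul(Mul(Rational(1, 3), 31, Add(3, Mul(14, 29))), Pow(902, -1)) = Mul(Mul(Rational(1, 3), 31, Add(3, 406)), Rational(1, 902)) = Mul(Mul(Rational(1, 3), 31, 409), Rational(1, 902)) = Mul(Rational(12679, 3), Rational(1, 902)) = Rational(12679, 2706)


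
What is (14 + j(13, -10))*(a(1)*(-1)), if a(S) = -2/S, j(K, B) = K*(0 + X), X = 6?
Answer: 184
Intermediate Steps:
j(K, B) = 6*K (j(K, B) = K*(0 + 6) = K*6 = 6*K)
(14 + j(13, -10))*(a(1)*(-1)) = (14 + 6*13)*(-2/1*(-1)) = (14 + 78)*(-2*1*(-1)) = 92*(-2*(-1)) = 92*2 = 184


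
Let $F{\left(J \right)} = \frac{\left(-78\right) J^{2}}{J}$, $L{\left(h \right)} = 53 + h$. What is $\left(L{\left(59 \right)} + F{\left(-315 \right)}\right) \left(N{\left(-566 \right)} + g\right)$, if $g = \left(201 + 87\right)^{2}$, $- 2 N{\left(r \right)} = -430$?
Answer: $2052530438$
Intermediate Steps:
$N{\left(r \right)} = 215$ ($N{\left(r \right)} = \left(- \frac{1}{2}\right) \left(-430\right) = 215$)
$F{\left(J \right)} = - 78 J$
$g = 82944$ ($g = 288^{2} = 82944$)
$\left(L{\left(59 \right)} + F{\left(-315 \right)}\right) \left(N{\left(-566 \right)} + g\right) = \left(\left(53 + 59\right) - -24570\right) \left(215 + 82944\right) = \left(112 + 24570\right) 83159 = 24682 \cdot 83159 = 2052530438$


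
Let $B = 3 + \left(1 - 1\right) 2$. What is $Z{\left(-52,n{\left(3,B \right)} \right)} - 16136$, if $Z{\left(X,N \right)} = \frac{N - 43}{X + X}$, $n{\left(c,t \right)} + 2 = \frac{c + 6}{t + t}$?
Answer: $- \frac{3356201}{208} \approx -16136.0$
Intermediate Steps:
$B = 3$ ($B = 3 + \left(1 - 1\right) 2 = 3 + 0 \cdot 2 = 3 + 0 = 3$)
$n{\left(c,t \right)} = -2 + \frac{6 + c}{2 t}$ ($n{\left(c,t \right)} = -2 + \frac{c + 6}{t + t} = -2 + \frac{6 + c}{2 t}$)
$Z{\left(X,N \right)} = \frac{-43 + N}{2 X}$
$Z{\left(-52,n{\left(3,B \right)} \right)} - 16136 = \frac{-43 + \frac{6 + 3 - 12}{2 \cdot 3}}{2 \left(-52\right)} - 16136 = \frac{1}{2} \left(- \frac{1}{52}\right) \left(-43 + \frac{1}{2} \cdot \frac{1}{3} \left(6 + 3 - 12\right)\right) - 16136 = \frac{1}{2} \left(- \frac{1}{52}\right) \left(-43 + \frac{1}{2} \cdot \frac{1}{3} \left(-3\right)\right) - 16136 = \frac{1}{2} \left(- \frac{1}{52}\right) \left(-43 - \frac{1}{2}\right) - 16136 = \frac{1}{2} \left(- \frac{1}{52}\right) \left(- \frac{87}{2}\right) - 16136 = \frac{87}{208} - 16136 = - \frac{3356201}{208}$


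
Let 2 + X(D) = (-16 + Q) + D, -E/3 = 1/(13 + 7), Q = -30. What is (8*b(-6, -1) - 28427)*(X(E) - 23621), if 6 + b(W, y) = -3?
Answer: 13490942117/20 ≈ 6.7455e+8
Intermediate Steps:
b(W, y) = -9 (b(W, y) = -6 - 3 = -9)
E = -3/20 (E = -3/(13 + 7) = -3/20 ≈ -0.15000)
X(D) = -48 + D (X(D) = -2 + ((-16 - 30) + D) = -2 + (-46 + D) = -48 + D)
(8*b(-6, -1) - 28427)*(X(E) - 23621) = (8*(-9) - 28427)*((-48 - 3/20) - 23621) = (-72 - 28427)*(-963/20 - 23621) = -28499*(-473383/20) = 13490942117/20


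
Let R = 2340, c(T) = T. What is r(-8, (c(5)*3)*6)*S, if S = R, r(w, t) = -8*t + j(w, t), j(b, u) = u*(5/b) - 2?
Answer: -1821105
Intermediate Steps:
j(b, u) = -2 + 5*u/b (j(b, u) = 5*u/b - 2 = -2 + 5*u/b)
r(w, t) = -2 - 8*t + 5*t/w (r(w, t) = -8*t + (-2 + 5*t/w) = -2 - 8*t + 5*t/w)
S = 2340
r(-8, (c(5)*3)*6)*S = (-2 - 8*5*3*6 + 5*((5*3)*6)/(-8))*2340 = (-2 - 120*6 + 5*(15*6)*(-⅛))*2340 = (-2 - 8*90 + 5*90*(-⅛))*2340 = (-2 - 720 - 225/4)*2340 = -3113/4*2340 = -1821105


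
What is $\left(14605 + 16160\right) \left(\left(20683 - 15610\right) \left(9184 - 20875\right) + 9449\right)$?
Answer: $-1824333550410$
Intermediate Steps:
$\left(14605 + 16160\right) \left(\left(20683 - 15610\right) \left(9184 - 20875\right) + 9449\right) = 30765 \left(5073 \left(-11691\right) + 9449\right) = 30765 \left(-59308443 + 9449\right) = 30765 \left(-59298994\right) = -1824333550410$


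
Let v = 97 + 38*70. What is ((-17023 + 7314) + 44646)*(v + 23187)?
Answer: 906405528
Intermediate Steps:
v = 2757 (v = 97 + 2660 = 2757)
((-17023 + 7314) + 44646)*(v + 23187) = ((-17023 + 7314) + 44646)*(2757 + 23187) = (-9709 + 44646)*25944 = 34937*25944 = 906405528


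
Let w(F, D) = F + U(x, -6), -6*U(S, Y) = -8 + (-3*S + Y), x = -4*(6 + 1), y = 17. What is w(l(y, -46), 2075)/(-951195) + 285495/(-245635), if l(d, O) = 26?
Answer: -162938962376/140188070295 ≈ -1.1623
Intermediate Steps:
x = -28 (x = -4*7 = -28)
U(S, Y) = 4/3 + S/2 - Y/6 (U(S, Y) = -(-8 + (-3*S + Y))/6 = -(-8 + (Y - 3*S))/6 = -(-8 + Y - 3*S)/6 = 4/3 + S/2 - Y/6)
w(F, D) = -35/3 + F (w(F, D) = F + (4/3 + (½)*(-28) - ⅙*(-6)) = F + (4/3 - 14 + 1) = F - 35/3 = -35/3 + F)
w(l(y, -46), 2075)/(-951195) + 285495/(-245635) = (-35/3 + 26)/(-951195) + 285495/(-245635) = (43/3)*(-1/951195) + 285495*(-1/245635) = -43/2853585 - 57099/49127 = -162938962376/140188070295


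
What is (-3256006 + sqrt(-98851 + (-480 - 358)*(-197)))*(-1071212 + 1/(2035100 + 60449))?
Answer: 7309008147083484322/2095549 - 2244777235387*sqrt(66235)/2095549 ≈ 3.4876e+12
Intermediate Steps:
(-3256006 + sqrt(-98851 + (-480 - 358)*(-197)))*(-1071212 + 1/(2035100 + 60449)) = (-3256006 + sqrt(-98851 - 838*(-197)))*(-1071212 + 1/2095549) = (-3256006 + sqrt(-98851 + 165086))*(-1071212 + 1/2095549) = (-3256006 + sqrt(66235))*(-2244777235387/2095549) = 7309008147083484322/2095549 - 2244777235387*sqrt(66235)/2095549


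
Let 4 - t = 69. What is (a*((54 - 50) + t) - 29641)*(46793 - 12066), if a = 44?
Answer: -1122550275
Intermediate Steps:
t = -65 (t = 4 - 1*69 = 4 - 69 = -65)
(a*((54 - 50) + t) - 29641)*(46793 - 12066) = (44*((54 - 50) - 65) - 29641)*(46793 - 12066) = (44*(4 - 65) - 29641)*34727 = (44*(-61) - 29641)*34727 = (-2684 - 29641)*34727 = -32325*34727 = -1122550275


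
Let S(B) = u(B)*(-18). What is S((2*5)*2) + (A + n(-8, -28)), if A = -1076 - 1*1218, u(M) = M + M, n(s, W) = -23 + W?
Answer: -3065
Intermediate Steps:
u(M) = 2*M
A = -2294 (A = -1076 - 1218 = -2294)
S(B) = -36*B (S(B) = (2*B)*(-18) = -36*B)
S((2*5)*2) + (A + n(-8, -28)) = -36*2*5*2 + (-2294 + (-23 - 28)) = -360*2 + (-2294 - 51) = -36*20 - 2345 = -720 - 2345 = -3065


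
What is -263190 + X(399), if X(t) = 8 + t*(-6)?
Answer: -265576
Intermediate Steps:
X(t) = 8 - 6*t
-263190 + X(399) = -263190 + (8 - 6*399) = -263190 + (8 - 2394) = -263190 - 2386 = -265576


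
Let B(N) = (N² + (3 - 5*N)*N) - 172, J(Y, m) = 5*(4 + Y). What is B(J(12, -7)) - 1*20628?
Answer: -46160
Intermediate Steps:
J(Y, m) = 20 + 5*Y
B(N) = -172 + N² + N*(3 - 5*N) (B(N) = (N² + N*(3 - 5*N)) - 172 = -172 + N² + N*(3 - 5*N))
B(J(12, -7)) - 1*20628 = (-172 - 4*(20 + 5*12)² + 3*(20 + 5*12)) - 1*20628 = (-172 - 4*(20 + 60)² + 3*(20 + 60)) - 20628 = (-172 - 4*80² + 3*80) - 20628 = (-172 - 4*6400 + 240) - 20628 = (-172 - 25600 + 240) - 20628 = -25532 - 20628 = -46160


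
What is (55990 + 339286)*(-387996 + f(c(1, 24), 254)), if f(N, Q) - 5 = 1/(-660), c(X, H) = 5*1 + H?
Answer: -25304982633959/165 ≈ -1.5336e+11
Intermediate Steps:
c(X, H) = 5 + H
f(N, Q) = 3299/660 (f(N, Q) = 5 + 1/(-660) = 5 - 1/660 = 3299/660)
(55990 + 339286)*(-387996 + f(c(1, 24), 254)) = (55990 + 339286)*(-387996 + 3299/660) = 395276*(-256074061/660) = -25304982633959/165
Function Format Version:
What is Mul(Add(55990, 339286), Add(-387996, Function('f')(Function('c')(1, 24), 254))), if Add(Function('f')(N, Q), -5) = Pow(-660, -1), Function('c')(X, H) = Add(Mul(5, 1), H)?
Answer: Rational(-25304982633959, 165) ≈ -1.5336e+11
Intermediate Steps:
Function('c')(X, H) = Add(5, H)
Function('f')(N, Q) = Rational(3299, 660) (Function('f')(N, Q) = Add(5, Pow(-660, -1)) = Add(5, Rational(-1, 660)) = Rational(3299, 660))
Mul(Add(55990, 339286), Add(-387996, Function('f')(Function('c')(1, 24), 254))) = Mul(Add(55990, 339286), Add(-387996, Rational(3299, 660))) = Mul(395276, Rational(-256074061, 660)) = Rational(-25304982633959, 165)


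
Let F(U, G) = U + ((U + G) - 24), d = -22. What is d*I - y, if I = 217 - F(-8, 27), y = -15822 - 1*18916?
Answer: 29678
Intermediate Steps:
F(U, G) = -24 + G + 2*U (F(U, G) = U + ((G + U) - 24) = U + (-24 + G + U) = -24 + G + 2*U)
y = -34738 (y = -15822 - 18916 = -34738)
I = 230 (I = 217 - (-24 + 27 + 2*(-8)) = 217 - (-24 + 27 - 16) = 217 - 1*(-13) = 217 + 13 = 230)
d*I - y = -22*230 - 1*(-34738) = -5060 + 34738 = 29678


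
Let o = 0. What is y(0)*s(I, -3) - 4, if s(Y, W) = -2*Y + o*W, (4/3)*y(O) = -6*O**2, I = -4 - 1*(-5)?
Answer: -4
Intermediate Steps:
I = 1 (I = -4 + 5 = 1)
y(O) = -9*O**2/2 (y(O) = 3*(-6*O**2)/4 = -9*O**2/2)
s(Y, W) = -2*Y (s(Y, W) = -2*Y + 0*W = -2*Y + 0 = -2*Y)
y(0)*s(I, -3) - 4 = (-9/2*0**2)*(-2*1) - 4 = -9/2*0*(-2) - 4 = 0*(-2) - 4 = 0 - 4 = -4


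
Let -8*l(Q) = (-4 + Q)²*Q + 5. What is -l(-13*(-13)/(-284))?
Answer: -173279705/183250432 ≈ -0.94559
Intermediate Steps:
l(Q) = -5/8 - Q*(-4 + Q)²/8 (l(Q) = -((-4 + Q)²*Q + 5)/8 = -(Q*(-4 + Q)² + 5)/8 = -(5 + Q*(-4 + Q)²)/8 = -5/8 - Q*(-4 + Q)²/8)
-l(-13*(-13)/(-284)) = -(-5/8 - -13*(-13)/(-284)*(-4 - 13*(-13)/(-284))²/8) = -(-5/8 - 169*(-1/284)*(-4 + 169*(-1/284))²/8) = -(-5/8 - ⅛*(-169/284)*(-4 - 169/284)²) = -(-5/8 - ⅛*(-169/284)*(-1305/284)²) = -(-5/8 - ⅛*(-169/284)*1703025/80656) = -(-5/8 + 287811225/183250432) = -1*173279705/183250432 = -173279705/183250432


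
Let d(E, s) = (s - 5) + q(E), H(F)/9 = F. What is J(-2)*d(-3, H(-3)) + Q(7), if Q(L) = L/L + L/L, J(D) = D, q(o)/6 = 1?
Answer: 54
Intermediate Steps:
q(o) = 6 (q(o) = 6*1 = 6)
H(F) = 9*F
Q(L) = 2 (Q(L) = 1 + 1 = 2)
d(E, s) = 1 + s (d(E, s) = (s - 5) + 6 = (-5 + s) + 6 = 1 + s)
J(-2)*d(-3, H(-3)) + Q(7) = -2*(1 + 9*(-3)) + 2 = -2*(1 - 27) + 2 = -2*(-26) + 2 = 52 + 2 = 54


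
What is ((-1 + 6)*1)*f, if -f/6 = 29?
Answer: -870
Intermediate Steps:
f = -174 (f = -6*29 = -174)
((-1 + 6)*1)*f = ((-1 + 6)*1)*(-174) = (5*1)*(-174) = 5*(-174) = -870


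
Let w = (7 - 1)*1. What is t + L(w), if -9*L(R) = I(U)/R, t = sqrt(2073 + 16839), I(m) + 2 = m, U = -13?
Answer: 5/18 + 4*sqrt(1182) ≈ 137.80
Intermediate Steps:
I(m) = -2 + m
t = 4*sqrt(1182) (t = sqrt(18912) = 4*sqrt(1182) ≈ 137.52)
w = 6 (w = 6*1 = 6)
L(R) = 5/(3*R) (L(R) = -(-2 - 13)/(9*R) = -(-5)/(3*R) = 5/(3*R))
t + L(w) = 4*sqrt(1182) + (5/3)/6 = 4*sqrt(1182) + (5/3)*(1/6) = 4*sqrt(1182) + 5/18 = 5/18 + 4*sqrt(1182)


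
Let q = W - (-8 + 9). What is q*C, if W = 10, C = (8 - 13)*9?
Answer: -405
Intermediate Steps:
C = -45 (C = -5*9 = -45)
q = 9 (q = 10 - (-8 + 9) = 10 - 1*1 = 10 - 1 = 9)
q*C = 9*(-45) = -405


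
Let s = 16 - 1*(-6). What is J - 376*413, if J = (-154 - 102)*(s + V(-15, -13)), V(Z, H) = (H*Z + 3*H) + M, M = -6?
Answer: -199320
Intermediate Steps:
V(Z, H) = -6 + 3*H + H*Z (V(Z, H) = (H*Z + 3*H) - 6 = (3*H + H*Z) - 6 = -6 + 3*H + H*Z)
s = 22 (s = 16 + 6 = 22)
J = -44032 (J = (-154 - 102)*(22 + (-6 + 3*(-13) - 13*(-15))) = -256*(22 + (-6 - 39 + 195)) = -256*(22 + 150) = -256*172 = -44032)
J - 376*413 = -44032 - 376*413 = -44032 - 155288 = -199320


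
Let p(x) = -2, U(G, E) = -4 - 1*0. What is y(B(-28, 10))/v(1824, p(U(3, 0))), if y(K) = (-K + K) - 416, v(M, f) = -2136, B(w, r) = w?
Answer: 52/267 ≈ 0.19476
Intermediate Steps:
U(G, E) = -4 (U(G, E) = -4 + 0 = -4)
y(K) = -416 (y(K) = 0 - 416 = -416)
y(B(-28, 10))/v(1824, p(U(3, 0))) = -416/(-2136) = -416*(-1/2136) = 52/267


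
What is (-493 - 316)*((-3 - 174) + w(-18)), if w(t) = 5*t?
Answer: 216003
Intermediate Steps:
(-493 - 316)*((-3 - 174) + w(-18)) = (-493 - 316)*((-3 - 174) + 5*(-18)) = -809*(-177 - 90) = -809*(-267) = 216003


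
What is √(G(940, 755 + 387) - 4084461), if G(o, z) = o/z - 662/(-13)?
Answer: I*√225054744300893/7423 ≈ 2021.0*I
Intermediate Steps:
G(o, z) = 662/13 + o/z (G(o, z) = o/z - 662*(-1/13) = o/z + 662/13 = 662/13 + o/z)
√(G(940, 755 + 387) - 4084461) = √((662/13 + 940/(755 + 387)) - 4084461) = √((662/13 + 940/1142) - 4084461) = √((662/13 + 940*(1/1142)) - 4084461) = √((662/13 + 470/571) - 4084461) = √(384112/7423 - 4084461) = √(-30318569891/7423) = I*√225054744300893/7423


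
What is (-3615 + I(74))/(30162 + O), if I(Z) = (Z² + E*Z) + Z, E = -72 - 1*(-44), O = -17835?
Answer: -137/12327 ≈ -0.011114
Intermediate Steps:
E = -28 (E = -72 + 44 = -28)
I(Z) = Z² - 27*Z (I(Z) = (Z² - 28*Z) + Z = Z² - 27*Z)
(-3615 + I(74))/(30162 + O) = (-3615 + 74*(-27 + 74))/(30162 - 17835) = (-3615 + 74*47)/12327 = (-3615 + 3478)*(1/12327) = -137*1/12327 = -137/12327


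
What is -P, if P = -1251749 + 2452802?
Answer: -1201053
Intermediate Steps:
P = 1201053
-P = -1*1201053 = -1201053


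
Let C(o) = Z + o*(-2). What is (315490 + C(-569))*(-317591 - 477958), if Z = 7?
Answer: -251898657615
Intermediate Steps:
C(o) = 7 - 2*o (C(o) = 7 + o*(-2) = 7 - 2*o)
(315490 + C(-569))*(-317591 - 477958) = (315490 + (7 - 2*(-569)))*(-317591 - 477958) = (315490 + (7 + 1138))*(-795549) = (315490 + 1145)*(-795549) = 316635*(-795549) = -251898657615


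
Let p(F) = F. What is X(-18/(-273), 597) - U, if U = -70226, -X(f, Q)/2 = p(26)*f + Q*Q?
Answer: -4498168/7 ≈ -6.4260e+5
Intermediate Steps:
X(f, Q) = -52*f - 2*Q**2 (X(f, Q) = -2*(26*f + Q*Q) = -2*(26*f + Q**2) = -2*(Q**2 + 26*f) = -52*f - 2*Q**2)
X(-18/(-273), 597) - U = (-(-936)/(-273) - 2*597**2) - 1*(-70226) = (-(-936)*(-1)/273 - 2*356409) + 70226 = (-52*6/91 - 712818) + 70226 = (-24/7 - 712818) + 70226 = -4989750/7 + 70226 = -4498168/7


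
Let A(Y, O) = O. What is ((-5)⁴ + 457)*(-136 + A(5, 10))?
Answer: -136332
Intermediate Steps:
((-5)⁴ + 457)*(-136 + A(5, 10)) = ((-5)⁴ + 457)*(-136 + 10) = (625 + 457)*(-126) = 1082*(-126) = -136332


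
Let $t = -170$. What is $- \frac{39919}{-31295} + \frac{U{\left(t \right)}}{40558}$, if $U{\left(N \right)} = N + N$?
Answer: $\frac{73108841}{57693755} \approx 1.2672$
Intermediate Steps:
$U{\left(N \right)} = 2 N$
$- \frac{39919}{-31295} + \frac{U{\left(t \right)}}{40558} = - \frac{39919}{-31295} + \frac{2 \left(-170\right)}{40558} = \left(-39919\right) \left(- \frac{1}{31295}\right) - \frac{170}{20279} = \frac{3629}{2845} - \frac{170}{20279} = \frac{73108841}{57693755}$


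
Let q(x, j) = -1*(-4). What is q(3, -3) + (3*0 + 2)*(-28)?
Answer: -52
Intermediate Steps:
q(x, j) = 4
q(3, -3) + (3*0 + 2)*(-28) = 4 + (3*0 + 2)*(-28) = 4 + (0 + 2)*(-28) = 4 + 2*(-28) = 4 - 56 = -52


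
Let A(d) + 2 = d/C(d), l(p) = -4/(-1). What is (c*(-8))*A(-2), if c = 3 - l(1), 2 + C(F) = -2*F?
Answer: -24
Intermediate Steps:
l(p) = 4 (l(p) = -4*(-1) = 4)
C(F) = -2 - 2*F
A(d) = -2 + d/(-2 - 2*d)
c = -1 (c = 3 - 1*4 = 3 - 4 = -1)
(c*(-8))*A(-2) = (-1*(-8))*((-4 - 5*(-2))/(2*(1 - 2))) = 8*((1/2)*(-4 + 10)/(-1)) = 8*((1/2)*(-1)*6) = 8*(-3) = -24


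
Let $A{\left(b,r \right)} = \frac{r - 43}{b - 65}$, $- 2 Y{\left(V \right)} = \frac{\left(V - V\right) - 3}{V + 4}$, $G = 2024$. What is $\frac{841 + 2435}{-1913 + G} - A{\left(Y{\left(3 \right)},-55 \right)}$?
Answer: $\frac{939680}{33559} \approx 28.001$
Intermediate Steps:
$Y{\left(V \right)} = \frac{3}{2 \left(4 + V\right)}$ ($Y{\left(V \right)} = - \frac{\left(\left(V - V\right) - 3\right) \frac{1}{V + 4}}{2} = - \frac{\left(0 - 3\right) \frac{1}{4 + V}}{2} = - \frac{\left(-3\right) \frac{1}{4 + V}}{2} = \frac{3}{2 \left(4 + V\right)}$)
$A{\left(b,r \right)} = \frac{-43 + r}{-65 + b}$
$\frac{841 + 2435}{-1913 + G} - A{\left(Y{\left(3 \right)},-55 \right)} = \frac{841 + 2435}{-1913 + 2024} - \frac{-43 - 55}{-65 + \frac{3}{2 \left(4 + 3\right)}} = \frac{3276}{111} - \frac{1}{-65 + \frac{3}{2 \cdot 7}} \left(-98\right) = 3276 \cdot \frac{1}{111} - \frac{1}{-65 + \frac{3}{2} \cdot \frac{1}{7}} \left(-98\right) = \frac{1092}{37} - \frac{1}{-65 + \frac{3}{14}} \left(-98\right) = \frac{1092}{37} - \frac{1}{- \frac{907}{14}} \left(-98\right) = \frac{1092}{37} - \left(- \frac{14}{907}\right) \left(-98\right) = \frac{1092}{37} - \frac{1372}{907} = \frac{939680}{33559}$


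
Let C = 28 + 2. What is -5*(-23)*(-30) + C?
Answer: -3420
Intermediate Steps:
C = 30
-5*(-23)*(-30) + C = -5*(-23)*(-30) + 30 = 115*(-30) + 30 = -3450 + 30 = -3420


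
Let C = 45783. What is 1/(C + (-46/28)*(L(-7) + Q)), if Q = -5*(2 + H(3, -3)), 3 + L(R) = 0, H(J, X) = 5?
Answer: 7/320918 ≈ 2.1812e-5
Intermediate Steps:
L(R) = -3 (L(R) = -3 + 0 = -3)
Q = -35 (Q = -5*(2 + 5) = -5*7 = -35)
1/(C + (-46/28)*(L(-7) + Q)) = 1/(45783 + (-46/28)*(-3 - 35)) = 1/(45783 - 46*1/28*(-38)) = 1/(45783 - 23/14*(-38)) = 1/(45783 + 437/7) = 1/(320918/7) = 7/320918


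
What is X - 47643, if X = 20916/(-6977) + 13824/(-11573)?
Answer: -3847264017819/80744821 ≈ -47647.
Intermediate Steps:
X = -338510916/80744821 (X = 20916*(-1/6977) + 13824*(-1/11573) = -20916/6977 - 13824/11573 = -338510916/80744821 ≈ -4.1924)
X - 47643 = -338510916/80744821 - 47643 = -3847264017819/80744821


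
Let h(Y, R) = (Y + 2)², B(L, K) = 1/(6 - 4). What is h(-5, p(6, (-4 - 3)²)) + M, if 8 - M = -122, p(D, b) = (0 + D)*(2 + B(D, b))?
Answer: 139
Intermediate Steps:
B(L, K) = ½ (B(L, K) = 1/2 = ½)
p(D, b) = 5*D/2 (p(D, b) = (0 + D)*(2 + ½) = D*(5/2) = 5*D/2)
M = 130 (M = 8 - 1*(-122) = 8 + 122 = 130)
h(Y, R) = (2 + Y)²
h(-5, p(6, (-4 - 3)²)) + M = (2 - 5)² + 130 = (-3)² + 130 = 9 + 130 = 139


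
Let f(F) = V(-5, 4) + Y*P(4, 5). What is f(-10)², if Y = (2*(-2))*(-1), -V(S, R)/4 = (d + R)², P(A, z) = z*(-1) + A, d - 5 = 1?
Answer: 163216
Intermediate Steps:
d = 6 (d = 5 + 1 = 6)
P(A, z) = A - z (P(A, z) = -z + A = A - z)
V(S, R) = -4*(6 + R)²
Y = 4 (Y = -4*(-1) = 4)
f(F) = -404 (f(F) = -4*(6 + 4)² + 4*(4 - 1*5) = -4*10² + 4*(4 - 5) = -4*100 + 4*(-1) = -400 - 4 = -404)
f(-10)² = (-404)² = 163216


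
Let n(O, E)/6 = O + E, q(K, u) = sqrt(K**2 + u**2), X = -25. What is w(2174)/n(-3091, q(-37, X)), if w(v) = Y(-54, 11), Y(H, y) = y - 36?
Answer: 77275/57313722 + 25*sqrt(1994)/57313722 ≈ 0.0013678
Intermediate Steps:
Y(H, y) = -36 + y
w(v) = -25 (w(v) = -36 + 11 = -25)
n(O, E) = 6*E + 6*O (n(O, E) = 6*(O + E) = 6*(E + O) = 6*E + 6*O)
w(2174)/n(-3091, q(-37, X)) = -25/(6*sqrt((-37)**2 + (-25)**2) + 6*(-3091)) = -25/(6*sqrt(1369 + 625) - 18546) = -25/(6*sqrt(1994) - 18546) = -25/(-18546 + 6*sqrt(1994))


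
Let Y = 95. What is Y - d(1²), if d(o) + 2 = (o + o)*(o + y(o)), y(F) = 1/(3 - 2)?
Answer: 93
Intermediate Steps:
y(F) = 1 (y(F) = 1/1 = 1)
d(o) = -2 + 2*o*(1 + o) (d(o) = -2 + (o + o)*(o + 1) = -2 + (2*o)*(1 + o) = -2 + 2*o*(1 + o))
Y - d(1²) = 95 - (-2 + 2*1² + 2*(1²)²) = 95 - (-2 + 2*1 + 2*1²) = 95 - (-2 + 2 + 2*1) = 95 - (-2 + 2 + 2) = 95 - 1*2 = 95 - 2 = 93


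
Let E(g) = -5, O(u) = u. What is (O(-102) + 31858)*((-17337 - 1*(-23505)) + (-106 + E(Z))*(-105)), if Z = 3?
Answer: 565987188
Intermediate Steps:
(O(-102) + 31858)*((-17337 - 1*(-23505)) + (-106 + E(Z))*(-105)) = (-102 + 31858)*((-17337 - 1*(-23505)) + (-106 - 5)*(-105)) = 31756*((-17337 + 23505) - 111*(-105)) = 31756*(6168 + 11655) = 31756*17823 = 565987188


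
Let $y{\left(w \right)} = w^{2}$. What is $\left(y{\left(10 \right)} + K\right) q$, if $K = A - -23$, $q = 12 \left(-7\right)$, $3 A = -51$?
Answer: $-8904$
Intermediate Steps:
$A = -17$ ($A = \frac{1}{3} \left(-51\right) = -17$)
$q = -84$
$K = 6$ ($K = -17 - -23 = -17 + 23 = 6$)
$\left(y{\left(10 \right)} + K\right) q = \left(10^{2} + 6\right) \left(-84\right) = \left(100 + 6\right) \left(-84\right) = 106 \left(-84\right) = -8904$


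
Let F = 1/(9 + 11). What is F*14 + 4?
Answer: 47/10 ≈ 4.7000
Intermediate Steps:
F = 1/20 ≈ 0.050000
F*14 + 4 = (1/20)*14 + 4 = 7/10 + 4 = 47/10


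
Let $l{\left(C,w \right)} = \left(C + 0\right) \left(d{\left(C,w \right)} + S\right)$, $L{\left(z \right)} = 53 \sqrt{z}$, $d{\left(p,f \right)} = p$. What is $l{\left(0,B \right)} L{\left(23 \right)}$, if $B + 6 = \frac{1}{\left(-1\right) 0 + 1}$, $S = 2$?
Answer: $0$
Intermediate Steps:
$B = -5$ ($B = -6 + \frac{1}{\left(-1\right) 0 + 1} = -6 + \frac{1}{0 + 1} = -6 + 1^{-1} = -6 + 1 = -5$)
$l{\left(C,w \right)} = C \left(2 + C\right)$ ($l{\left(C,w \right)} = \left(C + 0\right) \left(C + 2\right) = C \left(2 + C\right)$)
$l{\left(0,B \right)} L{\left(23 \right)} = 0 \left(2 + 0\right) 53 \sqrt{23} = 0 \cdot 2 \cdot 53 \sqrt{23} = 0 \cdot 53 \sqrt{23} = 0$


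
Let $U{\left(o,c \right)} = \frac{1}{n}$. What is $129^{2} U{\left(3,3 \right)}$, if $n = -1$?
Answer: $-16641$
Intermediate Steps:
$U{\left(o,c \right)} = -1$ ($U{\left(o,c \right)} = \frac{1}{-1} = -1$)
$129^{2} U{\left(3,3 \right)} = 129^{2} \left(-1\right) = 16641 \left(-1\right) = -16641$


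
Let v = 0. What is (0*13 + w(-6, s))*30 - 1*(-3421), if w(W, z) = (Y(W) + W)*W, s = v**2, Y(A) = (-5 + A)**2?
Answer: -17279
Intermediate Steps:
s = 0 (s = 0**2 = 0)
w(W, z) = W*(W + (-5 + W)**2) (w(W, z) = ((-5 + W)**2 + W)*W = (W + (-5 + W)**2)*W = W*(W + (-5 + W)**2))
(0*13 + w(-6, s))*30 - 1*(-3421) = (0*13 - 6*(-6 + (-5 - 6)**2))*30 - 1*(-3421) = (0 - 6*(-6 + (-11)**2))*30 + 3421 = (0 - 6*(-6 + 121))*30 + 3421 = (0 - 6*115)*30 + 3421 = (0 - 690)*30 + 3421 = -690*30 + 3421 = -20700 + 3421 = -17279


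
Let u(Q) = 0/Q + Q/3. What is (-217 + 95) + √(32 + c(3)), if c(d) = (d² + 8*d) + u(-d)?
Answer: -114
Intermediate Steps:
u(Q) = Q/3 (u(Q) = 0 + Q*(⅓) = 0 + Q/3 = Q/3)
c(d) = d² + 23*d/3 (c(d) = (d² + 8*d) + (-d)/3 = (d² + 8*d) - d/3 = d² + 23*d/3)
(-217 + 95) + √(32 + c(3)) = (-217 + 95) + √(32 + (⅓)*3*(23 + 3*3)) = -122 + √(32 + (⅓)*3*(23 + 9)) = -122 + √(32 + (⅓)*3*32) = -122 + √(32 + 32) = -122 + √64 = -122 + 8 = -114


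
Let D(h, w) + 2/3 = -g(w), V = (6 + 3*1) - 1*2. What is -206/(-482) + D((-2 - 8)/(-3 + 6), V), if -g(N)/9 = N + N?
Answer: 90925/723 ≈ 125.76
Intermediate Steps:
g(N) = -18*N (g(N) = -9*(N + N) = -18*N)
V = 7 (V = (6 + 3) - 2 = 9 - 2 = 7)
D(h, w) = -2/3 + 18*w (D(h, w) = -2/3 - (-18)*w = -2/3 + 18*w)
-206/(-482) + D((-2 - 8)/(-3 + 6), V) = -206/(-482) + (-2/3 + 18*7) = -206*(-1/482) + (-2/3 + 126) = 103/241 + 376/3 = 90925/723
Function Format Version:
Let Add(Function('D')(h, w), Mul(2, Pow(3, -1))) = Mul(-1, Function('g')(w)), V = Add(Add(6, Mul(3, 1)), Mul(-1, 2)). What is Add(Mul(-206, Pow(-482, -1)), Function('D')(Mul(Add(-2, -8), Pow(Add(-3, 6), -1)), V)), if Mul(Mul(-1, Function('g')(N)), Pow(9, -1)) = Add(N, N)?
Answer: Rational(90925, 723) ≈ 125.76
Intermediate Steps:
Function('g')(N) = Mul(-18, N) (Function('g')(N) = Mul(-9, Add(N, N)) = Mul(-9, Mul(2, N)) = Mul(-18, N))
V = 7 (V = Add(Add(6, 3), -2) = Add(9, -2) = 7)
Function('D')(h, w) = Add(Rational(-2, 3), Mul(18, w)) (Function('D')(h, w) = Add(Rational(-2, 3), Mul(-1, Mul(-18, w))) = Add(Rational(-2, 3), Mul(18, w)))
Add(Mul(-206, Pow(-482, -1)), Function('D')(Mul(Add(-2, -8), Pow(Add(-3, 6), -1)), V)) = Add(Mul(-206, Pow(-482, -1)), Add(Rational(-2, 3), Mul(18, 7))) = Add(Mul(-206, Rational(-1, 482)), Add(Rational(-2, 3), 126)) = Add(Rational(103, 241), Rational(376, 3)) = Rational(90925, 723)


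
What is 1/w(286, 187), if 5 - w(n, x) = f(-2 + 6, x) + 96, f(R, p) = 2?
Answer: -1/93 ≈ -0.010753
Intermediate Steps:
w(n, x) = -93 (w(n, x) = 5 - (2 + 96) = 5 - 1*98 = 5 - 98 = -93)
1/w(286, 187) = 1/(-93) = -1/93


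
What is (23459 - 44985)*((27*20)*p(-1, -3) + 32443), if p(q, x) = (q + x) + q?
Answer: -640247818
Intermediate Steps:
p(q, x) = x + 2*q
(23459 - 44985)*((27*20)*p(-1, -3) + 32443) = (23459 - 44985)*((27*20)*(-3 + 2*(-1)) + 32443) = -21526*(540*(-3 - 2) + 32443) = -21526*(540*(-5) + 32443) = -21526*(-2700 + 32443) = -21526*29743 = -640247818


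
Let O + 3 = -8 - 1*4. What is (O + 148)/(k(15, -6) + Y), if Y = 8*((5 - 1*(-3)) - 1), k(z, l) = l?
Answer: 133/50 ≈ 2.6600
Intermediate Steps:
O = -15 (O = -3 + (-8 - 1*4) = -3 + (-8 - 4) = -3 - 12 = -15)
Y = 56 (Y = 8*((5 + 3) - 1) = 8*(8 - 1) = 8*7 = 56)
(O + 148)/(k(15, -6) + Y) = (-15 + 148)/(-6 + 56) = 133/50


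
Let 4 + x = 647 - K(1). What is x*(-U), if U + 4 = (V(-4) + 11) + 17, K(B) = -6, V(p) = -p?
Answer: -18172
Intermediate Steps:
x = 649 (x = -4 + (647 - 1*(-6)) = -4 + (647 + 6) = -4 + 653 = 649)
U = 28 (U = -4 + ((-1*(-4) + 11) + 17) = -4 + ((4 + 11) + 17) = -4 + (15 + 17) = -4 + 32 = 28)
x*(-U) = 649*(-1*28) = 649*(-28) = -18172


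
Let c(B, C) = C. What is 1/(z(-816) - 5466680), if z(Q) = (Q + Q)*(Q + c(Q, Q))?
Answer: -1/2803256 ≈ -3.5673e-7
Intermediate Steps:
z(Q) = 4*Q² (z(Q) = (Q + Q)*(Q + Q) = (2*Q)*(2*Q) = 4*Q²)
1/(z(-816) - 5466680) = 1/(4*(-816)² - 5466680) = 1/(4*665856 - 5466680) = 1/(2663424 - 5466680) = 1/(-2803256) = -1/2803256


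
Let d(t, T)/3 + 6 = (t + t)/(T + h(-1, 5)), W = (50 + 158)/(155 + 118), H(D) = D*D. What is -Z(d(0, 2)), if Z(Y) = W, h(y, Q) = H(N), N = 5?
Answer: -16/21 ≈ -0.76190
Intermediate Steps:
H(D) = D²
h(y, Q) = 25 (h(y, Q) = 5² = 25)
W = 16/21 (W = 208/273 = 208*(1/273) = 16/21 ≈ 0.76190)
d(t, T) = -18 + 6*t/(25 + T) (d(t, T) = -18 + 3*((t + t)/(T + 25)) = -18 + 3*((2*t)/(25 + T)) = -18 + 3*(2*t/(25 + T)) = -18 + 6*t/(25 + T))
Z(Y) = 16/21
-Z(d(0, 2)) = -1*16/21 = -16/21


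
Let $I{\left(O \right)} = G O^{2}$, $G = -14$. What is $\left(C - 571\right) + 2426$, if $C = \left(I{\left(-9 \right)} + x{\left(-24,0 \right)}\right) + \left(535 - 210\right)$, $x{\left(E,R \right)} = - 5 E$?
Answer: $1166$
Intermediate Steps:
$I{\left(O \right)} = - 14 O^{2}$
$C = -689$ ($C = \left(- 14 \left(-9\right)^{2} - -120\right) + \left(535 - 210\right) = \left(\left(-14\right) 81 + 120\right) + \left(535 - 210\right) = \left(-1134 + 120\right) + 325 = -1014 + 325 = -689$)
$\left(C - 571\right) + 2426 = \left(-689 - 571\right) + 2426 = -1260 + 2426 = 1166$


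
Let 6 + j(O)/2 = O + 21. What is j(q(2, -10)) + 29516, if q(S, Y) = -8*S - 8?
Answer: 29498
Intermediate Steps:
q(S, Y) = -8 - 8*S
j(O) = 30 + 2*O (j(O) = -12 + 2*(O + 21) = -12 + 2*(21 + O) = -12 + (42 + 2*O) = 30 + 2*O)
j(q(2, -10)) + 29516 = (30 + 2*(-8 - 8*2)) + 29516 = (30 + 2*(-8 - 16)) + 29516 = (30 + 2*(-24)) + 29516 = (30 - 48) + 29516 = -18 + 29516 = 29498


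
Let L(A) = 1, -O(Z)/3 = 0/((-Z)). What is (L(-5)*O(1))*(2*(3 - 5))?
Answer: 0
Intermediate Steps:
O(Z) = 0 (O(Z) = -0/((-Z)) = -0*(-1/Z) = -3*0 = 0)
(L(-5)*O(1))*(2*(3 - 5)) = (1*0)*(2*(3 - 5)) = 0*(2*(-2)) = 0*(-4) = 0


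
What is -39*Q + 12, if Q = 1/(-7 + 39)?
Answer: 345/32 ≈ 10.781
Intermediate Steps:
Q = 1/32 ≈ 0.031250
-39*Q + 12 = -39*1/32 + 12 = -39/32 + 12 = 345/32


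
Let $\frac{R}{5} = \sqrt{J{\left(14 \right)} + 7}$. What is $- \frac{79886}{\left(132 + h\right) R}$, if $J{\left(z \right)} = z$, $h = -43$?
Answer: $- \frac{79886 \sqrt{21}}{9345} \approx -39.174$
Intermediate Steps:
$R = 5 \sqrt{21}$ ($R = 5 \sqrt{14 + 7} = 5 \sqrt{21} \approx 22.913$)
$- \frac{79886}{\left(132 + h\right) R} = - \frac{79886}{\left(132 - 43\right) 5 \sqrt{21}} = - \frac{79886}{89 \cdot 5 \sqrt{21}} = - \frac{79886}{445 \sqrt{21}} = - 79886 \frac{\sqrt{21}}{9345} = - \frac{79886 \sqrt{21}}{9345}$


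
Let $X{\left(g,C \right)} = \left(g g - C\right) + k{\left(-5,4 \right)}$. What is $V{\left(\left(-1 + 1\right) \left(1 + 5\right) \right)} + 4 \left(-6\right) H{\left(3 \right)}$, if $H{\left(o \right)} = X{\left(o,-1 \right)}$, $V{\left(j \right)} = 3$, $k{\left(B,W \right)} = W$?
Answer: $-333$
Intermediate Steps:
$X{\left(g,C \right)} = 4 + g^{2} - C$ ($X{\left(g,C \right)} = \left(g g - C\right) + 4 = \left(g^{2} - C\right) + 4 = 4 + g^{2} - C$)
$H{\left(o \right)} = 5 + o^{2}$ ($H{\left(o \right)} = 4 + o^{2} - -1 = 4 + o^{2} + 1 = 5 + o^{2}$)
$V{\left(\left(-1 + 1\right) \left(1 + 5\right) \right)} + 4 \left(-6\right) H{\left(3 \right)} = 3 + 4 \left(-6\right) \left(5 + 3^{2}\right) = 3 - 24 \left(5 + 9\right) = 3 - 336 = -333$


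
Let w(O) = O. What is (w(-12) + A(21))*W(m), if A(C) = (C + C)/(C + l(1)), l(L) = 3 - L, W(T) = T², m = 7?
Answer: -11466/23 ≈ -498.52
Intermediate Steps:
A(C) = 2*C/(2 + C) (A(C) = (C + C)/(C + (3 - 1*1)) = (2*C)/(C + (3 - 1)) = (2*C)/(C + 2) = (2*C)/(2 + C) = 2*C/(2 + C))
(w(-12) + A(21))*W(m) = (-12 + 2*21/(2 + 21))*7² = (-12 + 2*21/23)*49 = (-12 + 2*21*(1/23))*49 = (-12 + 42/23)*49 = -234/23*49 = -11466/23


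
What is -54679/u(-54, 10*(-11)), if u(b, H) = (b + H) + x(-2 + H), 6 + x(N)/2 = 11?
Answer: 54679/154 ≈ 355.06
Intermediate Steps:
x(N) = 10 (x(N) = -12 + 2*11 = -12 + 22 = 10)
u(b, H) = 10 + H + b (u(b, H) = (b + H) + 10 = (H + b) + 10 = 10 + H + b)
-54679/u(-54, 10*(-11)) = -54679/(10 + 10*(-11) - 54) = -54679/(10 - 110 - 54) = -54679/(-154) = -54679*(-1/154) = 54679/154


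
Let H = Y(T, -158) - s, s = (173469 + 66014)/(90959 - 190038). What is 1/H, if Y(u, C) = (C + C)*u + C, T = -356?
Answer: 99079/11130576185 ≈ 8.9015e-6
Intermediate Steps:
Y(u, C) = C + 2*C*u (Y(u, C) = (2*C)*u + C = 2*C*u + C = C + 2*C*u)
s = -239483/99079 (s = 239483/(-99079) = 239483*(-1/99079) = -239483/99079 ≈ -2.4171)
H = 11130576185/99079 (H = -158*(1 + 2*(-356)) - 1*(-239483/99079) = -158*(1 - 712) + 239483/99079 = -158*(-711) + 239483/99079 = 112338 + 239483/99079 = 11130576185/99079 ≈ 1.1234e+5)
1/H = 1/(11130576185/99079) = 99079/11130576185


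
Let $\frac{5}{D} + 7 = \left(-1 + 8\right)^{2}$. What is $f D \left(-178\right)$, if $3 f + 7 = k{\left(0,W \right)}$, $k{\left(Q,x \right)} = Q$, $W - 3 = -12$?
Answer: $\frac{445}{9} \approx 49.444$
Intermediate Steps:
$W = -9$ ($W = 3 - 12 = -9$)
$f = - \frac{7}{3}$ ($f = - \frac{7}{3} + \frac{1}{3} \cdot 0 = - \frac{7}{3} + 0 = - \frac{7}{3} \approx -2.3333$)
$D = \frac{5}{42}$ ($D = \frac{5}{-7 + \left(-1 + 8\right)^{2}} = \frac{5}{-7 + 7^{2}} = \frac{5}{-7 + 49} = \frac{5}{42} \approx 0.11905$)
$f D \left(-178\right) = \left(- \frac{7}{3}\right) \frac{5}{42} \left(-178\right) = \left(- \frac{5}{18}\right) \left(-178\right) = \frac{445}{9}$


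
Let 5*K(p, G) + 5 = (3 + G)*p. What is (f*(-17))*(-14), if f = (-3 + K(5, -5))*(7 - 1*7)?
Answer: 0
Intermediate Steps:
K(p, G) = -1 + p*(3 + G)/5 (K(p, G) = -1 + ((3 + G)*p)/5 = -1 + (p*(3 + G))/5 = -1 + p*(3 + G)/5)
f = 0 (f = (-3 + (-1 + (⅗)*5 + (⅕)*(-5)*5))*(7 - 1*7) = (-3 + (-1 + 3 - 5))*(7 - 7) = (-3 - 3)*0 = -6*0 = 0)
(f*(-17))*(-14) = (0*(-17))*(-14) = 0*(-14) = 0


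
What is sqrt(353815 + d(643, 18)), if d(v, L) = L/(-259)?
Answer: sqrt(23734259353)/259 ≈ 594.82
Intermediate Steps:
d(v, L) = -L/259 (d(v, L) = L*(-1/259) = -L/259)
sqrt(353815 + d(643, 18)) = sqrt(353815 - 1/259*18) = sqrt(353815 - 18/259) = sqrt(91638067/259) = sqrt(23734259353)/259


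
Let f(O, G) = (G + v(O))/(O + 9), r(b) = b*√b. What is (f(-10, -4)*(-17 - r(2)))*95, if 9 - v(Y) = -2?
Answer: 11305 + 1330*√2 ≈ 13186.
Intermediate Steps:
v(Y) = 11 (v(Y) = 9 - 1*(-2) = 9 + 2 = 11)
r(b) = b^(3/2)
f(O, G) = (11 + G)/(9 + O) (f(O, G) = (G + 11)/(O + 9) = (11 + G)/(9 + O))
(f(-10, -4)*(-17 - r(2)))*95 = (((11 - 4)/(9 - 10))*(-17 - 2^(3/2)))*95 = ((7/(-1))*(-17 - 2*√2))*95 = ((-1*7)*(-17 - 2*√2))*95 = -7*(-17 - 2*√2)*95 = (119 + 14*√2)*95 = 11305 + 1330*√2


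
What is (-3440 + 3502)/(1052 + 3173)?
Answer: 62/4225 ≈ 0.014675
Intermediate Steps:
(-3440 + 3502)/(1052 + 3173) = 62/4225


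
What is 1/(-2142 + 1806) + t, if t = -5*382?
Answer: -641761/336 ≈ -1910.0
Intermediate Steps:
t = -1910
1/(-2142 + 1806) + t = 1/(-2142 + 1806) - 1910 = 1/(-336) - 1910 = -1/336 - 1910 = -641761/336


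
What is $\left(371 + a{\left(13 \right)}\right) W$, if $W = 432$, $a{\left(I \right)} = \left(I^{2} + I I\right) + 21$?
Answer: $315360$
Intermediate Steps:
$a{\left(I \right)} = 21 + 2 I^{2}$ ($a{\left(I \right)} = \left(I^{2} + I^{2}\right) + 21 = 2 I^{2} + 21 = 21 + 2 I^{2}$)
$\left(371 + a{\left(13 \right)}\right) W = \left(371 + \left(21 + 2 \cdot 13^{2}\right)\right) 432 = \left(371 + \left(21 + 2 \cdot 169\right)\right) 432 = \left(371 + \left(21 + 338\right)\right) 432 = \left(371 + 359\right) 432 = 730 \cdot 432 = 315360$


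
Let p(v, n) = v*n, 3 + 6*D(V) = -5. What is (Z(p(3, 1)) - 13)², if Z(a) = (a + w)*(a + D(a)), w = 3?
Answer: 9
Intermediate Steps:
D(V) = -4/3 (D(V) = -½ + (⅙)*(-5) = -½ - ⅚ = -4/3)
p(v, n) = n*v
Z(a) = (3 + a)*(-4/3 + a) (Z(a) = (a + 3)*(a - 4/3) = (3 + a)*(-4/3 + a))
(Z(p(3, 1)) - 13)² = ((-4 + (1*3)² + 5*(1*3)/3) - 13)² = ((-4 + 3² + (5/3)*3) - 13)² = ((-4 + 9 + 5) - 13)² = (10 - 13)² = (-3)² = 9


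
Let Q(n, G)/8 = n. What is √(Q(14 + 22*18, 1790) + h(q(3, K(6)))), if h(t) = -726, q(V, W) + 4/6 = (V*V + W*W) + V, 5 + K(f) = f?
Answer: √2554 ≈ 50.537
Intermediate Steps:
K(f) = -5 + f
q(V, W) = -⅔ + V + V² + W² (q(V, W) = -⅔ + ((V*V + W*W) + V) = -⅔ + ((V² + W²) + V) = -⅔ + (V + V² + W²) = -⅔ + V + V² + W²)
Q(n, G) = 8*n
√(Q(14 + 22*18, 1790) + h(q(3, K(6)))) = √(8*(14 + 22*18) - 726) = √(8*(14 + 396) - 726) = √(8*410 - 726) = √(3280 - 726) = √2554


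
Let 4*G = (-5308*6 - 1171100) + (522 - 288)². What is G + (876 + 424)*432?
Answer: 274552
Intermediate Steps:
G = -287048 (G = ((-5308*6 - 1171100) + (522 - 288)²)/4 = ((-31848 - 1171100) + 234²)/4 = (-1202948 + 54756)/4 = (¼)*(-1148192) = -287048)
G + (876 + 424)*432 = -287048 + (876 + 424)*432 = -287048 + 1300*432 = -287048 + 561600 = 274552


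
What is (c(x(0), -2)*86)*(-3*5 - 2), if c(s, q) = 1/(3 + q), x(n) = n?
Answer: -1462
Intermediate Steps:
(c(x(0), -2)*86)*(-3*5 - 2) = (86/(3 - 2))*(-3*5 - 2) = (86/1)*(-15 - 2) = (1*86)*(-17) = 86*(-17) = -1462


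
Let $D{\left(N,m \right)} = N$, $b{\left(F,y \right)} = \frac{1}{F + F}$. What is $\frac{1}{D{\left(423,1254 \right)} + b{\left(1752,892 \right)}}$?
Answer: $\frac{3504}{1482193} \approx 0.0023641$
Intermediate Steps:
$b{\left(F,y \right)} = \frac{1}{2 F}$
$\frac{1}{D{\left(423,1254 \right)} + b{\left(1752,892 \right)}} = \frac{1}{423 + \frac{1}{2 \cdot 1752}} = \frac{1}{423 + \frac{1}{2} \cdot \frac{1}{1752}} = \frac{1}{423 + \frac{1}{3504}} = \frac{1}{\frac{1482193}{3504}} = \frac{3504}{1482193}$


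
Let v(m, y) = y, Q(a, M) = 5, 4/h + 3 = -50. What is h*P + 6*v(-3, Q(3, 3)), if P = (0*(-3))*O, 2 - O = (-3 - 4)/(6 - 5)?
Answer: 30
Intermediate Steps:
h = -4/53 (h = 4/(-3 - 50) = 4/(-53) = 4*(-1/53) = -4/53 ≈ -0.075472)
O = 9 (O = 2 - (-3 - 4)/(6 - 5) = 2 - (-7)/1 = 2 - (-7) = 2 - 1*(-7) = 2 + 7 = 9)
P = 0 (P = (0*(-3))*9 = 0*9 = 0)
h*P + 6*v(-3, Q(3, 3)) = -4/53*0 + 6*5 = 0 + 30 = 30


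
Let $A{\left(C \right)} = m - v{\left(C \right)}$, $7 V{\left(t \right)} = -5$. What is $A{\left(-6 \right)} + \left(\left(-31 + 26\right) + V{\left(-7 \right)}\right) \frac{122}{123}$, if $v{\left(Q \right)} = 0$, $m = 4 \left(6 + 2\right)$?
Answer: $\frac{22672}{861} \approx 26.332$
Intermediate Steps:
$m = 32$ ($m = 4 \cdot 8 = 32$)
$V{\left(t \right)} = - \frac{5}{7}$ ($V{\left(t \right)} = \frac{1}{7} \left(-5\right) = - \frac{5}{7}$)
$A{\left(C \right)} = 32$ ($A{\left(C \right)} = 32 - 0 = 32 + 0 = 32$)
$A{\left(-6 \right)} + \left(\left(-31 + 26\right) + V{\left(-7 \right)}\right) \frac{122}{123} = 32 + \left(\left(-31 + 26\right) - \frac{5}{7}\right) \frac{122}{123} = 32 + \left(-5 - \frac{5}{7}\right) 122 \cdot \frac{1}{123} = 32 - \frac{4880}{861} = \frac{22672}{861}$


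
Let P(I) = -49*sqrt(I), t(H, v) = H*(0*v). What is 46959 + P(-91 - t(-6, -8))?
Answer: 46959 - 49*I*sqrt(91) ≈ 46959.0 - 467.43*I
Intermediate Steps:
t(H, v) = 0 (t(H, v) = H*0 = 0)
46959 + P(-91 - t(-6, -8)) = 46959 - 49*sqrt(-91 - 1*0) = 46959 - 49*sqrt(-91 + 0) = 46959 - 49*I*sqrt(91)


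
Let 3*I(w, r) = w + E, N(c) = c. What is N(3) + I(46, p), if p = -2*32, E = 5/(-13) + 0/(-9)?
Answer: 710/39 ≈ 18.205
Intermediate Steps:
E = -5/13 (E = 5*(-1/13) + 0*(-1/9) = -5/13 + 0 = -5/13 ≈ -0.38462)
p = -64
I(w, r) = -5/39 + w/3 (I(w, r) = (w - 5/13)/3 = (-5/13 + w)/3 = -5/39 + w/3)
N(3) + I(46, p) = 3 + (-5/39 + (1/3)*46) = 3 + (-5/39 + 46/3) = 3 + 593/39 = 710/39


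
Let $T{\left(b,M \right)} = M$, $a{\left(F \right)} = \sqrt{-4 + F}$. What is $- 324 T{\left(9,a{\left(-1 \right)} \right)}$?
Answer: $- 324 i \sqrt{5} \approx - 724.49 i$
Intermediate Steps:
$- 324 T{\left(9,a{\left(-1 \right)} \right)} = - 324 \sqrt{-4 - 1} = - 324 \sqrt{-5} = - 324 i \sqrt{5}$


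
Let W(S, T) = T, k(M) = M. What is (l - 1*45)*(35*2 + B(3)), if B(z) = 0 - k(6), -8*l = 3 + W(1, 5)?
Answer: -2944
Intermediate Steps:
l = -1 (l = -(3 + 5)/8 = -⅛*8 = -1)
B(z) = -6 (B(z) = 0 - 1*6 = 0 - 6 = -6)
(l - 1*45)*(35*2 + B(3)) = (-1 - 1*45)*(35*2 - 6) = (-1 - 45)*(70 - 6) = -46*64 = -2944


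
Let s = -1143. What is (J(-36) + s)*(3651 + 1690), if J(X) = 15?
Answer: -6024648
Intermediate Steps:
(J(-36) + s)*(3651 + 1690) = (15 - 1143)*(3651 + 1690) = -1128*5341 = -6024648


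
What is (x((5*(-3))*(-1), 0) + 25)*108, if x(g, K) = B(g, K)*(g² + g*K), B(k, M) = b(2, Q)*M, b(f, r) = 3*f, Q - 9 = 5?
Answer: 2700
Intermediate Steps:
Q = 14 (Q = 9 + 5 = 14)
B(k, M) = 6*M (B(k, M) = (3*2)*M = 6*M)
x(g, K) = 6*K*(g² + K*g) (x(g, K) = (6*K)*(g² + g*K) = (6*K)*(g² + K*g) = 6*K*(g² + K*g))
(x((5*(-3))*(-1), 0) + 25)*108 = (6*0*((5*(-3))*(-1))*(0 + (5*(-3))*(-1)) + 25)*108 = (6*0*(-15*(-1))*(0 - 15*(-1)) + 25)*108 = (6*0*15*(0 + 15) + 25)*108 = (6*0*15*15 + 25)*108 = (0 + 25)*108 = 25*108 = 2700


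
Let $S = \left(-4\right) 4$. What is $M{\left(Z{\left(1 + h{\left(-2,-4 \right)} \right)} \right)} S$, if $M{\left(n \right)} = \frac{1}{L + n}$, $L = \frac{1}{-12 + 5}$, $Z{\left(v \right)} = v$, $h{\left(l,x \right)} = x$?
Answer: $\frac{56}{11} \approx 5.0909$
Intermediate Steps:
$L = - \frac{1}{7}$ ($L = \frac{1}{-7} = - \frac{1}{7} \approx -0.14286$)
$S = -16$
$M{\left(n \right)} = \frac{1}{- \frac{1}{7} + n}$
$M{\left(Z{\left(1 + h{\left(-2,-4 \right)} \right)} \right)} S = \frac{7}{-1 + 7 \left(1 - 4\right)} \left(-16\right) = \frac{7}{-1 + 7 \left(-3\right)} \left(-16\right) = \frac{7}{-1 - 21} \left(-16\right) = \frac{7}{-22} \left(-16\right) = 7 \left(- \frac{1}{22}\right) \left(-16\right) = \left(- \frac{7}{22}\right) \left(-16\right) = \frac{56}{11}$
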